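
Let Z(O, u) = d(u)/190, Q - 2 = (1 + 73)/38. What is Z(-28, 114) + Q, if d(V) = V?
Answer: 432/95 ≈ 4.5474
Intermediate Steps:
Q = 75/19 (Q = 2 + (1 + 73)/38 = 2 + 74*(1/38) = 2 + 37/19 = 75/19 ≈ 3.9474)
Z(O, u) = u/190
Z(-28, 114) + Q = (1/190)*114 + 75/19 = ⅗ + 75/19 = 432/95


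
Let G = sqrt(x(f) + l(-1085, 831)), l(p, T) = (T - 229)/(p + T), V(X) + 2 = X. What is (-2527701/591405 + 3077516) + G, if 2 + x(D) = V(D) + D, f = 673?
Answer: 606685274093/197135 + sqrt(21606891)/127 ≈ 3.0775e+6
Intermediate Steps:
V(X) = -2 + X
x(D) = -4 + 2*D (x(D) = -2 + ((-2 + D) + D) = -2 + (-2 + 2*D) = -4 + 2*D)
l(p, T) = (-229 + T)/(T + p)
G = sqrt(21606891)/127 (G = sqrt((-4 + 2*673) + (-229 + 831)/(831 - 1085)) = sqrt((-4 + 1346) + 602/(-254)) = sqrt(1342 - 1/254*602) = sqrt(1342 - 301/127) = sqrt(170133/127) = sqrt(21606891)/127 ≈ 36.601)
(-2527701/591405 + 3077516) + G = (-2527701/591405 + 3077516) + sqrt(21606891)/127 = (-2527701*1/591405 + 3077516) + sqrt(21606891)/127 = (-842567/197135 + 3077516) + sqrt(21606891)/127 = 606685274093/197135 + sqrt(21606891)/127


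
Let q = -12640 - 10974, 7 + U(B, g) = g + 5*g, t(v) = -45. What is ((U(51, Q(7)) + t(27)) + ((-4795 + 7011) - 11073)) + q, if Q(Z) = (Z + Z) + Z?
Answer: -32397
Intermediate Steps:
Q(Z) = 3*Z (Q(Z) = 2*Z + Z = 3*Z)
U(B, g) = -7 + 6*g (U(B, g) = -7 + (g + 5*g) = -7 + 6*g)
q = -23614
((U(51, Q(7)) + t(27)) + ((-4795 + 7011) - 11073)) + q = (((-7 + 6*(3*7)) - 45) + ((-4795 + 7011) - 11073)) - 23614 = (((-7 + 6*21) - 45) + (2216 - 11073)) - 23614 = (((-7 + 126) - 45) - 8857) - 23614 = ((119 - 45) - 8857) - 23614 = (74 - 8857) - 23614 = -8783 - 23614 = -32397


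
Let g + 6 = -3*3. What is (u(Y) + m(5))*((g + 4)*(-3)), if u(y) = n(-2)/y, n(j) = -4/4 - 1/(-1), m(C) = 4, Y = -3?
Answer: 132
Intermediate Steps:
g = -15 (g = -6 - 3*3 = -6 - 9 = -15)
n(j) = 0 (n(j) = -4*¼ - 1*(-1) = -1 + 1 = 0)
u(y) = 0 (u(y) = 0/y = 0)
(u(Y) + m(5))*((g + 4)*(-3)) = (0 + 4)*((-15 + 4)*(-3)) = 4*(-11*(-3)) = 4*33 = 132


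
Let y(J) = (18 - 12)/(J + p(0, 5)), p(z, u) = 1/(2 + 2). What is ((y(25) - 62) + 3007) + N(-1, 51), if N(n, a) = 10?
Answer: 298479/101 ≈ 2955.2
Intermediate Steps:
p(z, u) = ¼ (p(z, u) = 1/4 = ¼)
y(J) = 6/(¼ + J) (y(J) = (18 - 12)/(J + ¼) = 6/(¼ + J))
((y(25) - 62) + 3007) + N(-1, 51) = ((24/(1 + 4*25) - 62) + 3007) + 10 = ((24/(1 + 100) - 62) + 3007) + 10 = ((24/101 - 62) + 3007) + 10 = (-6238/101 + 3007) + 10 = 297469/101 + 10 = 298479/101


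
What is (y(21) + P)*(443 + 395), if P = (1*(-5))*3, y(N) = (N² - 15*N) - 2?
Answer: 91342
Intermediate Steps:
y(N) = -2 + N² - 15*N
P = -15 (P = -5*3 = -15)
(y(21) + P)*(443 + 395) = ((-2 + 21² - 15*21) - 15)*(443 + 395) = ((-2 + 441 - 315) - 15)*838 = (124 - 15)*838 = 109*838 = 91342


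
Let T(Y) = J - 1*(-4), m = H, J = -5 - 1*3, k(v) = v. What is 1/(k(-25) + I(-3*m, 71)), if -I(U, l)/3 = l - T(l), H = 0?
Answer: -1/250 ≈ -0.0040000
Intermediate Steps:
J = -8 (J = -5 - 3 = -8)
m = 0
T(Y) = -4 (T(Y) = -8 - 1*(-4) = -8 + 4 = -4)
I(U, l) = -12 - 3*l (I(U, l) = -3*(l - 1*(-4)) = -3*(l + 4) = -3*(4 + l) = -12 - 3*l)
1/(k(-25) + I(-3*m, 71)) = 1/(-25 + (-12 - 3*71)) = 1/(-25 + (-12 - 213)) = 1/(-25 - 225) = 1/(-250) = -1/250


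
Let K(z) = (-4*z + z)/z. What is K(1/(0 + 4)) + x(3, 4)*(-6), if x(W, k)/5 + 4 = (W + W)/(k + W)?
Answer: 639/7 ≈ 91.286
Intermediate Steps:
x(W, k) = -20 + 10*W/(W + k) (x(W, k) = -20 + 5*((W + W)/(k + W)) = -20 + 5*((2*W)/(W + k)) = -20 + 5*(2*W/(W + k)) = -20 + 10*W/(W + k))
K(z) = -3 (K(z) = (-3*z)/z = -3)
K(1/(0 + 4)) + x(3, 4)*(-6) = -3 + (10*(-1*3 - 2*4)/(3 + 4))*(-6) = -3 + (10*(-3 - 8)/7)*(-6) = -3 + (10*(1/7)*(-11))*(-6) = -3 - 110/7*(-6) = -3 + 660/7 = 639/7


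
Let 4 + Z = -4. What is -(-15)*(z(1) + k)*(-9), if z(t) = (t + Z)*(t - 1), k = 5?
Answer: -675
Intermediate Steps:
Z = -8 (Z = -4 - 4 = -8)
z(t) = (-1 + t)*(-8 + t) (z(t) = (t - 8)*(t - 1) = (-8 + t)*(-1 + t) = (-1 + t)*(-8 + t))
-(-15)*(z(1) + k)*(-9) = -(-15)*((8 + 1² - 9*1) + 5)*(-9) = -(-15)*((8 + 1 - 9) + 5)*(-9) = -(-15)*(0 + 5)*(-9) = -(-15)*5*(-9) = -5*(-15)*(-9) = 75*(-9) = -675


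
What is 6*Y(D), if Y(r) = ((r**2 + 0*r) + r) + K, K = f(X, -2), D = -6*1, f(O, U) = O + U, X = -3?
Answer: 150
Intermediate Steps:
D = -6
K = -5 (K = -3 - 2 = -5)
Y(r) = -5 + r + r**2 (Y(r) = ((r**2 + 0*r) + r) - 5 = ((r**2 + 0) + r) - 5 = (r**2 + r) - 5 = (r + r**2) - 5 = -5 + r + r**2)
6*Y(D) = 6*(-5 - 6 + (-6)**2) = 6*(-5 - 6 + 36) = 6*25 = 150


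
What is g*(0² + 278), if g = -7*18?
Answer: -35028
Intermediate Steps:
g = -126
g*(0² + 278) = -126*(0² + 278) = -126*(0 + 278) = -126*278 = -35028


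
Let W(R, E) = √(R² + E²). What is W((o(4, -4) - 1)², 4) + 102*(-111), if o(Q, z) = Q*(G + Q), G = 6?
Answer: -11322 + √2313457 ≈ -9801.0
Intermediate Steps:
o(Q, z) = Q*(6 + Q)
W(R, E) = √(E² + R²)
W((o(4, -4) - 1)², 4) + 102*(-111) = √(4² + ((4*(6 + 4) - 1)²)²) + 102*(-111) = √(16 + ((4*10 - 1)²)²) - 11322 = √(16 + ((40 - 1)²)²) - 11322 = √(16 + (39²)²) - 11322 = √(16 + 1521²) - 11322 = √(16 + 2313441) - 11322 = √2313457 - 11322 = -11322 + √2313457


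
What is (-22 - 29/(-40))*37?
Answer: -31487/40 ≈ -787.17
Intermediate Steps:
(-22 - 29/(-40))*37 = (-22 - 29*(-1/40))*37 = (-22 + 29/40)*37 = -851/40*37 = -31487/40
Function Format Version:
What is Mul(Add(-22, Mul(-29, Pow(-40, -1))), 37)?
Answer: Rational(-31487, 40) ≈ -787.17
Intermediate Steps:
Mul(Add(-22, Mul(-29, Pow(-40, -1))), 37) = Mul(Add(-22, Mul(-29, Rational(-1, 40))), 37) = Mul(Add(-22, Rational(29, 40)), 37) = Mul(Rational(-851, 40), 37) = Rational(-31487, 40)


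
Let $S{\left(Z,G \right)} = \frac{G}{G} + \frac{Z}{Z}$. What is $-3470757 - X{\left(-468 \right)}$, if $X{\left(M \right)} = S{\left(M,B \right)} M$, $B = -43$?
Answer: $-3469821$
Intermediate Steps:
$S{\left(Z,G \right)} = 2$ ($S{\left(Z,G \right)} = 1 + 1 = 2$)
$X{\left(M \right)} = 2 M$
$-3470757 - X{\left(-468 \right)} = -3470757 - 2 \left(-468\right) = -3470757 - -936 = -3470757 + 936 = -3469821$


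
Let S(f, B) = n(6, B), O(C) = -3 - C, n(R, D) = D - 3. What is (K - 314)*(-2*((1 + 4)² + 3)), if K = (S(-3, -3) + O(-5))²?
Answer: 16688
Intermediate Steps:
n(R, D) = -3 + D
S(f, B) = -3 + B
K = 16 (K = ((-3 - 3) + (-3 - 1*(-5)))² = (-6 + (-3 + 5))² = (-6 + 2)² = (-4)² = 16)
(K - 314)*(-2*((1 + 4)² + 3)) = (16 - 314)*(-2*((1 + 4)² + 3)) = -(-596)*(5² + 3) = -(-596)*(25 + 3) = -(-596)*28 = -298*(-56) = 16688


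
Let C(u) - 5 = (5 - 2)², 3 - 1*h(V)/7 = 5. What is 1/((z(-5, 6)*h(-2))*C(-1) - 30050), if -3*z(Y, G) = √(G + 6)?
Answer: -45075/1354426918 - 98*√3/677213459 ≈ -3.3530e-5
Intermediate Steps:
h(V) = -14 (h(V) = 21 - 7*5 = 21 - 35 = -14)
z(Y, G) = -√(6 + G)/3 (z(Y, G) = -√(G + 6)/3 = -√(6 + G)/3)
C(u) = 14 (C(u) = 5 + (5 - 2)² = 5 + 3² = 5 + 9 = 14)
1/((z(-5, 6)*h(-2))*C(-1) - 30050) = 1/((-√(6 + 6)/3*(-14))*14 - 30050) = 1/((-2*√3/3*(-14))*14 - 30050) = 1/((28*√3/3)*14 - 30050) = 1/(392*√3/3 - 30050) = 1/(-30050 + 392*√3/3)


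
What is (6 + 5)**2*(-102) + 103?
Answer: -12239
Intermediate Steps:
(6 + 5)**2*(-102) + 103 = 11**2*(-102) + 103 = 121*(-102) + 103 = -12342 + 103 = -12239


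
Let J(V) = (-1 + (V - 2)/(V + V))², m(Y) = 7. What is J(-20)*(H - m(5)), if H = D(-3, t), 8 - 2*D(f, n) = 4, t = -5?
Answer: -81/80 ≈ -1.0125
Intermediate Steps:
D(f, n) = 2 (D(f, n) = 4 - ½*4 = 4 - 2 = 2)
J(V) = (-1 + (-2 + V)/(2*V))² (J(V) = (-1 + (-2 + V)/((2*V)))² = (-1 + (-2 + V)*(1/(2*V)))² = (-1 + (-2 + V)/(2*V))²)
H = 2
J(-20)*(H - m(5)) = ((¼)*(2 - 20)²/(-20)²)*(2 - 1*7) = ((¼)*(1/400)*(-18)²)*(2 - 7) = ((¼)*(1/400)*324)*(-5) = (81/400)*(-5) = -81/80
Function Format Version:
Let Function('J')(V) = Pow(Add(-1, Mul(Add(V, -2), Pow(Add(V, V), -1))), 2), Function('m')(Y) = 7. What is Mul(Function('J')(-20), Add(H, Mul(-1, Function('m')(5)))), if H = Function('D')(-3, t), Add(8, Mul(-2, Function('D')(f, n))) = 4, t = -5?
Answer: Rational(-81, 80) ≈ -1.0125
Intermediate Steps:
Function('D')(f, n) = 2 (Function('D')(f, n) = Add(4, Mul(Rational(-1, 2), 4)) = Add(4, -2) = 2)
Function('J')(V) = Pow(Add(-1, Mul(Rational(1, 2), Pow(V, -1), Add(-2, V))), 2) (Function('J')(V) = Pow(Add(-1, Mul(Add(-2, V), Pow(Mul(2, V), -1))), 2) = Pow(Add(-1, Mul(Add(-2, V), Mul(Rational(1, 2), Pow(V, -1)))), 2) = Pow(Add(-1, Mul(Rational(1, 2), Pow(V, -1), Add(-2, V))), 2))
H = 2
Mul(Function('J')(-20), Add(H, Mul(-1, Function('m')(5)))) = Mul(Mul(Rational(1, 4), Pow(-20, -2), Pow(Add(2, -20), 2)), Add(2, Mul(-1, 7))) = Mul(Mul(Rational(1, 4), Rational(1, 400), Pow(-18, 2)), Add(2, -7)) = Mul(Mul(Rational(1, 4), Rational(1, 400), 324), -5) = Mul(Rational(81, 400), -5) = Rational(-81, 80)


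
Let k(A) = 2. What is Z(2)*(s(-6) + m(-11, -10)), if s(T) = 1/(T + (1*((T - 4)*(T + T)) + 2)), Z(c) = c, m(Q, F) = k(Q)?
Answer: 233/58 ≈ 4.0172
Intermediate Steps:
m(Q, F) = 2
s(T) = 1/(2 + T + 2*T*(-4 + T)) (s(T) = 1/(T + (1*((-4 + T)*(2*T)) + 2)) = 1/(T + (1*(2*T*(-4 + T)) + 2)) = 1/(T + (2*T*(-4 + T) + 2)) = 1/(T + (2 + 2*T*(-4 + T))) = 1/(2 + T + 2*T*(-4 + T)))
Z(2)*(s(-6) + m(-11, -10)) = 2*(1/(2 - 7*(-6) + 2*(-6)²) + 2) = 2*(1/(2 + 42 + 2*36) + 2) = 2*(1/(2 + 42 + 72) + 2) = 2*(1/116 + 2) = 2*(233/116) = 233/58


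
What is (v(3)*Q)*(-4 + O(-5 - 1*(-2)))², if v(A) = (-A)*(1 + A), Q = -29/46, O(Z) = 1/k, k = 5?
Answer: 62814/575 ≈ 109.24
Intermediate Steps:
O(Z) = ⅕ (O(Z) = 1/5 = ⅕)
Q = -29/46 (Q = -29*1/46 = -29/46 ≈ -0.63043)
v(A) = -A*(1 + A)
(v(3)*Q)*(-4 + O(-5 - 1*(-2)))² = (-1*3*(1 + 3)*(-29/46))*(-4 + ⅕)² = (-1*3*4*(-29/46))*(-19/5)² = -12*(-29/46)*(361/25) = (174/23)*(361/25) = 62814/575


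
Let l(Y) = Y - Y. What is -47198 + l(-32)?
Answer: -47198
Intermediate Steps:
l(Y) = 0
-47198 + l(-32) = -47198 + 0 = -47198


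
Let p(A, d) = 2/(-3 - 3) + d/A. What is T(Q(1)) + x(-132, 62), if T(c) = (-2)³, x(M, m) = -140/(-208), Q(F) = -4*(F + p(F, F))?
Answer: -381/52 ≈ -7.3269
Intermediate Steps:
p(A, d) = -⅓ + d/A (p(A, d) = 2/(-6) + d/A = 2*(-⅙) + d/A = -⅓ + d/A)
Q(F) = -8/3 - 4*F (Q(F) = -4*(F + (F - F/3)/F) = -4*(F + (2*F/3)/F) = -4*(F + ⅔) = -4*(⅔ + F) = -8/3 - 4*F)
x(M, m) = 35/52 (x(M, m) = -140*(-1/208) = 35/52)
T(c) = -8
T(Q(1)) + x(-132, 62) = -8 + 35/52 = -381/52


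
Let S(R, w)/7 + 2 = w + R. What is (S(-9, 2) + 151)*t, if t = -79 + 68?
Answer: -968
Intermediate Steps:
S(R, w) = -14 + 7*R + 7*w (S(R, w) = -14 + 7*(w + R) = -14 + 7*(R + w) = -14 + (7*R + 7*w) = -14 + 7*R + 7*w)
t = -11
(S(-9, 2) + 151)*t = ((-14 + 7*(-9) + 7*2) + 151)*(-11) = ((-14 - 63 + 14) + 151)*(-11) = (-63 + 151)*(-11) = 88*(-11) = -968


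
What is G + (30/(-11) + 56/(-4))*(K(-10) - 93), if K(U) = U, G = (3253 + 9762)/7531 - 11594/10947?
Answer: 1563044842565/906860427 ≈ 1723.6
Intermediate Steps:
G = 55160791/82441857 (G = 13015*(1/7531) - 11594*1/10947 = 13015/7531 - 11594/10947 = 55160791/82441857 ≈ 0.66909)
G + (30/(-11) + 56/(-4))*(K(-10) - 93) = 55160791/82441857 + (30/(-11) + 56/(-4))*(-10 - 93) = 55160791/82441857 + (30*(-1/11) + 56*(-¼))*(-103) = 55160791/82441857 + (-30/11 - 14)*(-103) = 55160791/82441857 - 184/11*(-103) = 55160791/82441857 + 18952/11 = 1563044842565/906860427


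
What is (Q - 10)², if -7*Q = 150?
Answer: 48400/49 ≈ 987.75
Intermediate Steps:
Q = -150/7 (Q = -⅐*150 = -150/7 ≈ -21.429)
(Q - 10)² = (-150/7 - 10)² = (-220/7)² = 48400/49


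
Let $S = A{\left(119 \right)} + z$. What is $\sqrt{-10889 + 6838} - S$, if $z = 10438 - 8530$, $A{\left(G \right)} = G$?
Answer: $-2027 + i \sqrt{4051} \approx -2027.0 + 63.647 i$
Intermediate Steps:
$z = 1908$
$S = 2027$ ($S = 119 + 1908 = 2027$)
$\sqrt{-10889 + 6838} - S = \sqrt{-10889 + 6838} - 2027 = \sqrt{-4051} - 2027 = i \sqrt{4051} - 2027 = -2027 + i \sqrt{4051}$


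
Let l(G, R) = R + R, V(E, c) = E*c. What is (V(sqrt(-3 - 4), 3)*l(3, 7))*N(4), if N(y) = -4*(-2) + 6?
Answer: 588*I*sqrt(7) ≈ 1555.7*I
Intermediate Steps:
N(y) = 14 (N(y) = 8 + 6 = 14)
l(G, R) = 2*R
(V(sqrt(-3 - 4), 3)*l(3, 7))*N(4) = ((sqrt(-3 - 4)*3)*(2*7))*14 = ((sqrt(-7)*3)*14)*14 = (((I*sqrt(7))*3)*14)*14 = ((3*I*sqrt(7))*14)*14 = (42*I*sqrt(7))*14 = 588*I*sqrt(7)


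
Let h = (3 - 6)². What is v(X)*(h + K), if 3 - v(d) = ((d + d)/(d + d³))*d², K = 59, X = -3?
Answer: 408/5 ≈ 81.600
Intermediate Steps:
v(d) = 3 - 2*d³/(d + d³) (v(d) = 3 - (d + d)/(d + d³)*d² = 3 - (2*d)/(d + d³)*d² = 3 - 2*d/(d + d³)*d² = 3 - 2*d³/(d + d³))
h = 9 (h = (-3)² = 9)
v(X)*(h + K) = ((3 + (-3)²)/(1 + (-3)²))*(9 + 59) = ((3 + 9)/(1 + 9))*68 = (12/10)*68 = ((⅒)*12)*68 = (6/5)*68 = 408/5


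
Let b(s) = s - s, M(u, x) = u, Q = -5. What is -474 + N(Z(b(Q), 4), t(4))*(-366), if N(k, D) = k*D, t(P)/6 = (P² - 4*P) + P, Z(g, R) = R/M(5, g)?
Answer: -37506/5 ≈ -7501.2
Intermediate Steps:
b(s) = 0
Z(g, R) = R/5
t(P) = -18*P + 6*P² (t(P) = 6*((P² - 4*P) + P) = 6*(P² - 3*P) = -18*P + 6*P²)
N(k, D) = D*k
-474 + N(Z(b(Q), 4), t(4))*(-366) = -474 + ((6*4*(-3 + 4))*((⅕)*4))*(-366) = -474 + ((6*4*1)*(⅘))*(-366) = -474 + (24*(⅘))*(-366) = -474 + (96/5)*(-366) = -474 - 35136/5 = -37506/5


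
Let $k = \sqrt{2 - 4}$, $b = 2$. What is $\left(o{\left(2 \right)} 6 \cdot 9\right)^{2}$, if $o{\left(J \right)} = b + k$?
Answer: $5832 + 11664 i \sqrt{2} \approx 5832.0 + 16495.0 i$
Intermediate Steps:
$k = i \sqrt{2}$ ($k = \sqrt{-2} = i \sqrt{2} \approx 1.4142 i$)
$o{\left(J \right)} = 2 + i \sqrt{2}$
$\left(o{\left(2 \right)} 6 \cdot 9\right)^{2} = \left(\left(2 + i \sqrt{2}\right) 6 \cdot 9\right)^{2} = \left(\left(12 + 6 i \sqrt{2}\right) 9\right)^{2} = \left(108 + 54 i \sqrt{2}\right)^{2}$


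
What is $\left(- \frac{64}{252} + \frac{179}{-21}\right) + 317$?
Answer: $\frac{2774}{9} \approx 308.22$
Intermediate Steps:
$\left(- \frac{64}{252} + \frac{179}{-21}\right) + 317 = \left(\left(-64\right) \frac{1}{252} + 179 \left(- \frac{1}{21}\right)\right) + 317 = \left(- \frac{16}{63} - \frac{179}{21}\right) + 317 = - \frac{79}{9} + 317 = \frac{2774}{9}$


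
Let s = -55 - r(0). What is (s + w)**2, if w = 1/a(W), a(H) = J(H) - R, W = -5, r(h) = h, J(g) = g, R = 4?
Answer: 246016/81 ≈ 3037.2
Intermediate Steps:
a(H) = -4 + H (a(H) = H - 1*4 = H - 4 = -4 + H)
w = -1/9 (w = 1/(-4 - 5) = 1/(-9) = -1/9 ≈ -0.11111)
s = -55 (s = -55 - 1*0 = -55 + 0 = -55)
(s + w)**2 = (-55 - 1/9)**2 = (-496/9)**2 = 246016/81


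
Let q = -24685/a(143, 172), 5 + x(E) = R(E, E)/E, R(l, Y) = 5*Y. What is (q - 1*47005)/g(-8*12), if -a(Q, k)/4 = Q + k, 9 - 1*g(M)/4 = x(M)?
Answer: -11840323/9072 ≈ -1305.2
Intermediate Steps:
x(E) = 0 (x(E) = -5 + (5*E)/E = -5 + 5 = 0)
g(M) = 36 (g(M) = 36 - 4*0 = 36 + 0 = 36)
a(Q, k) = -4*Q - 4*k (a(Q, k) = -4*(Q + k) = -4*Q - 4*k)
q = 4937/252 (q = -24685/(-4*143 - 4*172) = -24685/(-572 - 688) = -24685/(-1260) = -24685*(-1/1260) = 4937/252 ≈ 19.591)
(q - 1*47005)/g(-8*12) = (4937/252 - 1*47005)/36 = (4937/252 - 47005)*(1/36) = -11840323/252*1/36 = -11840323/9072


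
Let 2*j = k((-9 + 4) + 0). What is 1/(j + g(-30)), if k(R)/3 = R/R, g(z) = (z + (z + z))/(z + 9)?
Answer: 14/81 ≈ 0.17284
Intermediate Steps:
g(z) = 3*z/(9 + z) (g(z) = (z + 2*z)/(9 + z) = (3*z)/(9 + z) = 3*z/(9 + z))
k(R) = 3 (k(R) = 3*(R/R) = 3*1 = 3)
j = 3/2 (j = (½)*3 = 3/2 ≈ 1.5000)
1/(j + g(-30)) = 1/(3/2 + 3*(-30)/(9 - 30)) = 1/(3/2 + 3*(-30)/(-21)) = 1/(3/2 + 3*(-30)*(-1/21)) = 1/(3/2 + 30/7) = 1/(81/14) = 14/81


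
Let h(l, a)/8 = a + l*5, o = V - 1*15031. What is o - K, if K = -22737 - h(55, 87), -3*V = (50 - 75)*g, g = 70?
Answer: 33556/3 ≈ 11185.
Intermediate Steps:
V = 1750/3 (V = -(50 - 75)*70/3 = -(-25)*70/3 = -1/3*(-1750) = 1750/3 ≈ 583.33)
o = -43343/3 (o = 1750/3 - 1*15031 = 1750/3 - 15031 = -43343/3 ≈ -14448.)
h(l, a) = 8*a + 40*l (h(l, a) = 8*(a + l*5) = 8*(a + 5*l) = 8*a + 40*l)
K = -25633 (K = -22737 - (8*87 + 40*55) = -22737 - (696 + 2200) = -22737 - 1*2896 = -22737 - 2896 = -25633)
o - K = -43343/3 - 1*(-25633) = -43343/3 + 25633 = 33556/3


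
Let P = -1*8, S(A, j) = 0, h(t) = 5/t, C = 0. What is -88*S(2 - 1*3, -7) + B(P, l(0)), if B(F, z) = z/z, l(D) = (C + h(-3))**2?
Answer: 1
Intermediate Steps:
P = -8
l(D) = 25/9 (l(D) = (0 + 5/(-3))**2 = (0 + 5*(-1/3))**2 = (0 - 5/3)**2 = (-5/3)**2 = 25/9)
B(F, z) = 1
-88*S(2 - 1*3, -7) + B(P, l(0)) = -88*0 + 1 = 0 + 1 = 1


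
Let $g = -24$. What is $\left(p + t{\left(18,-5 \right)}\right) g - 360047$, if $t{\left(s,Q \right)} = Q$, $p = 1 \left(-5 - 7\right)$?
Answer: $-359639$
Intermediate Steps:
$p = -12$ ($p = 1 \left(-12\right) = -12$)
$\left(p + t{\left(18,-5 \right)}\right) g - 360047 = \left(-12 - 5\right) \left(-24\right) - 360047 = \left(-17\right) \left(-24\right) - 360047 = 408 - 360047 = -359639$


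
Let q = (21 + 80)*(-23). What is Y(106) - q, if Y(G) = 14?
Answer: 2337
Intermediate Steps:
q = -2323 (q = 101*(-23) = -2323)
Y(106) - q = 14 - 1*(-2323) = 14 + 2323 = 2337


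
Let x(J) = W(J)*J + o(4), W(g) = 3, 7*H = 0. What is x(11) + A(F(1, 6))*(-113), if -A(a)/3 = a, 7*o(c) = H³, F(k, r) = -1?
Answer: -306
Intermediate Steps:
H = 0 (H = (⅐)*0 = 0)
o(c) = 0 (o(c) = (⅐)*0³ = (⅐)*0 = 0)
A(a) = -3*a
x(J) = 3*J (x(J) = 3*J + 0 = 3*J)
x(11) + A(F(1, 6))*(-113) = 3*11 - 3*(-1)*(-113) = 33 + 3*(-113) = 33 - 339 = -306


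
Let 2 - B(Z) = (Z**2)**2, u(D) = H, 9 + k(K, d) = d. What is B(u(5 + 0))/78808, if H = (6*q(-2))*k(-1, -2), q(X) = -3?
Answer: -768476807/39404 ≈ -19503.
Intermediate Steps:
k(K, d) = -9 + d
H = 198 (H = (6*(-3))*(-9 - 2) = -18*(-11) = 198)
u(D) = 198
B(Z) = 2 - Z**4 (B(Z) = 2 - (Z**2)**2 = 2 - Z**4)
B(u(5 + 0))/78808 = (2 - 1*198**4)/78808 = (2 - 1*1536953616)*(1/78808) = (2 - 1536953616)*(1/78808) = -1536953614*1/78808 = -768476807/39404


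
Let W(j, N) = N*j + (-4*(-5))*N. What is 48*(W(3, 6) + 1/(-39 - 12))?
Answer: 112592/17 ≈ 6623.1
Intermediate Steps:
W(j, N) = 20*N + N*j (W(j, N) = N*j + 20*N = 20*N + N*j)
48*(W(3, 6) + 1/(-39 - 12)) = 48*(6*(20 + 3) + 1/(-39 - 12)) = 48*(6*23 + 1/(-51)) = 48*(138 - 1/51) = 48*(7037/51) = 112592/17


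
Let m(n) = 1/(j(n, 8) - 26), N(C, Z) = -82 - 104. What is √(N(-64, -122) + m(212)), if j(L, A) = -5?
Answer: I*√178777/31 ≈ 13.639*I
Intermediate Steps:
N(C, Z) = -186
m(n) = -1/31 (m(n) = 1/(-5 - 26) = 1/(-31) = -1/31)
√(N(-64, -122) + m(212)) = √(-186 - 1/31) = √(-5767/31) = I*√178777/31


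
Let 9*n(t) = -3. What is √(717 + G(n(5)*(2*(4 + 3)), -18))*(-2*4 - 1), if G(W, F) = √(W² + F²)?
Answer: -3*√(6453 + 6*√778) ≈ -244.10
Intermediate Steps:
n(t) = -⅓ (n(t) = (⅑)*(-3) = -⅓)
G(W, F) = √(F² + W²)
√(717 + G(n(5)*(2*(4 + 3)), -18))*(-2*4 - 1) = √(717 + √((-18)² + (-2*(4 + 3)/3)²))*(-2*4 - 1) = √(717 + √(324 + (-2*7/3)²))*(-8 - 1) = √(717 + √(324 + (-⅓*14)²))*(-9) = √(717 + √(324 + (-14/3)²))*(-9) = √(717 + √(324 + 196/9))*(-9) = √(717 + √(3112/9))*(-9) = √(717 + 2*√778/3)*(-9) = -9*√(717 + 2*√778/3)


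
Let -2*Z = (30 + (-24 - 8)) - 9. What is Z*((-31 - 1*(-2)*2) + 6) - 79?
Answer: -389/2 ≈ -194.50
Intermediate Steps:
Z = 11/2 (Z = -((30 + (-24 - 8)) - 9)/2 = -((30 - 32) - 9)/2 = -(-2 - 9)/2 = -1/2*(-11) = 11/2 ≈ 5.5000)
Z*((-31 - 1*(-2)*2) + 6) - 79 = 11*((-31 - 1*(-2)*2) + 6)/2 - 79 = 11*((-31 + 2*2) + 6)/2 - 79 = 11*((-31 + 4) + 6)/2 - 79 = 11*(-27 + 6)/2 - 79 = (11/2)*(-21) - 79 = -231/2 - 79 = -389/2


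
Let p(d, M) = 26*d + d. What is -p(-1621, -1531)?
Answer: 43767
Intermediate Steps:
p(d, M) = 27*d
-p(-1621, -1531) = -27*(-1621) = -1*(-43767) = 43767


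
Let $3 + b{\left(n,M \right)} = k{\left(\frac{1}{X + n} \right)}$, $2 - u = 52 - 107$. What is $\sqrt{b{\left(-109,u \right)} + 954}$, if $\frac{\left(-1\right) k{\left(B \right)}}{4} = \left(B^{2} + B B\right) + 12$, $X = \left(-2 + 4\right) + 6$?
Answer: $\frac{\sqrt{9211495}}{101} \approx 30.05$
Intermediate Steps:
$X = 8$ ($X = 2 + 6 = 8$)
$u = 57$ ($u = 2 - \left(52 - 107\right) = 2 - -55 = 2 + 55 = 57$)
$k{\left(B \right)} = -48 - 8 B^{2}$ ($k{\left(B \right)} = - 4 \left(\left(B^{2} + B B\right) + 12\right) = - 4 \left(\left(B^{2} + B^{2}\right) + 12\right) = - 4 \left(2 B^{2} + 12\right) = - 4 \left(12 + 2 B^{2}\right) = -48 - 8 B^{2}$)
$b{\left(n,M \right)} = -51 - \frac{8}{\left(8 + n\right)^{2}}$ ($b{\left(n,M \right)} = -3 - \left(48 + 8 \left(\frac{1}{8 + n}\right)^{2}\right) = -3 - \left(48 + \frac{8}{\left(8 + n\right)^{2}}\right) = -51 - \frac{8}{\left(8 + n\right)^{2}}$)
$\sqrt{b{\left(-109,u \right)} + 954} = \sqrt{\left(-51 - \frac{8}{\left(8 - 109\right)^{2}}\right) + 954} = \sqrt{\left(-51 - \frac{8}{10201}\right) + 954} = \sqrt{- \frac{520259}{10201} + 954} = \sqrt{\frac{9211495}{10201}} = \frac{\sqrt{9211495}}{101}$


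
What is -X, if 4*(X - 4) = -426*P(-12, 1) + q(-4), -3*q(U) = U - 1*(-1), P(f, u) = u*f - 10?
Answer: -9389/4 ≈ -2347.3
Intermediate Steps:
P(f, u) = -10 + f*u (P(f, u) = f*u - 10 = -10 + f*u)
q(U) = -⅓ - U/3 (q(U) = -(U - 1*(-1))/3 = -(U + 1)/3 = -(1 + U)/3 = -⅓ - U/3)
X = 9389/4 (X = 4 + (-426*(-10 - 12*1) + (-⅓ - ⅓*(-4)))/4 = 4 + (-426*(-10 - 12) + (-⅓ + 4/3))/4 = 4 + (-426*(-22) + 1)/4 = 4 + (9372 + 1)/4 = 4 + (¼)*9373 = 4 + 9373/4 = 9389/4 ≈ 2347.3)
-X = -1*9389/4 = -9389/4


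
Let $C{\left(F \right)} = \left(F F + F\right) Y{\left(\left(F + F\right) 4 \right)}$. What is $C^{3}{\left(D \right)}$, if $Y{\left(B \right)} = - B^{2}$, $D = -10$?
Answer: $-191102976000000000$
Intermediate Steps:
$C{\left(F \right)} = - 64 F^{2} \left(F + F^{2}\right)$ ($C{\left(F \right)} = \left(F F + F\right) \left(- \left(\left(F + F\right) 4\right)^{2}\right) = \left(F^{2} + F\right) \left(- \left(2 F 4\right)^{2}\right) = \left(F + F^{2}\right) \left(- \left(8 F\right)^{2}\right) = \left(F + F^{2}\right) \left(- 64 F^{2}\right) = - 64 F^{2} \left(F + F^{2}\right)$)
$C^{3}{\left(D \right)} = \left(64 \left(-10\right)^{3} \left(-1 - -10\right)\right)^{3} = \left(64 \left(-1000\right) \left(-1 + 10\right)\right)^{3} = \left(64 \left(-1000\right) 9\right)^{3} = \left(-576000\right)^{3} = -191102976000000000$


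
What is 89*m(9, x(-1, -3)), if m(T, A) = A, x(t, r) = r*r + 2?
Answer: 979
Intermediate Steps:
x(t, r) = 2 + r² (x(t, r) = r² + 2 = 2 + r²)
89*m(9, x(-1, -3)) = 89*(2 + (-3)²) = 89*(2 + 9) = 89*11 = 979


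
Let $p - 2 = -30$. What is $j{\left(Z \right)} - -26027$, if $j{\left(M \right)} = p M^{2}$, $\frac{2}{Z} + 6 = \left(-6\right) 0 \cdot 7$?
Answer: $\frac{234215}{9} \approx 26024.0$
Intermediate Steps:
$p = -28$ ($p = 2 - 30 = -28$)
$Z = - \frac{1}{3}$ ($Z = \frac{2}{-6 + \left(-6\right) 0 \cdot 7} = \frac{2}{-6 + 0 \cdot 7} = \frac{2}{-6 + 0} = \frac{2}{-6} = 2 \left(- \frac{1}{6}\right) = - \frac{1}{3} \approx -0.33333$)
$j{\left(M \right)} = - 28 M^{2}$
$j{\left(Z \right)} - -26027 = - 28 \left(- \frac{1}{3}\right)^{2} - -26027 = \left(-28\right) \frac{1}{9} + 26027 = - \frac{28}{9} + 26027 = \frac{234215}{9}$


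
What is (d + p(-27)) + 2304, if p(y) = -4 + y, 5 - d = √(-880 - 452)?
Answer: 2278 - 6*I*√37 ≈ 2278.0 - 36.497*I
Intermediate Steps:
d = 5 - 6*I*√37 (d = 5 - √(-880 - 452) = 5 - √(-1332) = 5 - 6*I*√37 ≈ 5.0 - 36.497*I)
(d + p(-27)) + 2304 = ((5 - 6*I*√37) + (-4 - 27)) + 2304 = ((5 - 6*I*√37) - 31) + 2304 = (-26 - 6*I*√37) + 2304 = 2278 - 6*I*√37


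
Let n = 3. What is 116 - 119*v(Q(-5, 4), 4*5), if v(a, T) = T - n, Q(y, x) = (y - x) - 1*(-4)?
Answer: -1907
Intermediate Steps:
Q(y, x) = 4 + y - x (Q(y, x) = (y - x) + 4 = 4 + y - x)
v(a, T) = -3 + T (v(a, T) = T - 1*3 = T - 3 = -3 + T)
116 - 119*v(Q(-5, 4), 4*5) = 116 - 119*(-3 + 4*5) = 116 - 119*(-3 + 20) = 116 - 119*17 = 116 - 2023 = -1907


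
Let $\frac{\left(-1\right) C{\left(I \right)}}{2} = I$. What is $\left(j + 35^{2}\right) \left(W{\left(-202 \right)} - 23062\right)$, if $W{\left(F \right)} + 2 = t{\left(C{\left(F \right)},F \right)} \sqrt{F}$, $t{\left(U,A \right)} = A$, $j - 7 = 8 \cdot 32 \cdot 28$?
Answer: $-193737600 - 1696800 i \sqrt{202} \approx -1.9374 \cdot 10^{8} - 2.4116 \cdot 10^{7} i$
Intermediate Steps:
$C{\left(I \right)} = - 2 I$
$j = 7175$ ($j = 7 + 8 \cdot 32 \cdot 28 = 7 + 256 \cdot 28 = 7 + 7168 = 7175$)
$W{\left(F \right)} = -2 + F^{\frac{3}{2}}$ ($W{\left(F \right)} = -2 + F \sqrt{F} = -2 + F^{\frac{3}{2}}$)
$\left(j + 35^{2}\right) \left(W{\left(-202 \right)} - 23062\right) = \left(7175 + 35^{2}\right) \left(\left(-2 + \left(-202\right)^{\frac{3}{2}}\right) - 23062\right) = \left(7175 + 1225\right) \left(\left(-2 - 202 i \sqrt{202}\right) - 23062\right) = 8400 \left(-23064 - 202 i \sqrt{202}\right) = -193737600 - 1696800 i \sqrt{202}$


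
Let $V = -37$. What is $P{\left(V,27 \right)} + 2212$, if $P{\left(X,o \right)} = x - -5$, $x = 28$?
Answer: $2245$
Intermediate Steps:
$P{\left(X,o \right)} = 33$ ($P{\left(X,o \right)} = 28 - -5 = 28 + 5 = 33$)
$P{\left(V,27 \right)} + 2212 = 33 + 2212 = 2245$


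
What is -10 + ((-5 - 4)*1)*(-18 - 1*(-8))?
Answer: 80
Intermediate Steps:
-10 + ((-5 - 4)*1)*(-18 - 1*(-8)) = -10 + (-9*1)*(-18 + 8) = -10 - 9*(-10) = -10 + 90 = 80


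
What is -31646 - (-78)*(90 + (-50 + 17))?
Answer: -27200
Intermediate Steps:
-31646 - (-78)*(90 + (-50 + 17)) = -31646 - (-78)*(90 - 33) = -31646 - (-78)*57 = -31646 - 1*(-4446) = -31646 + 4446 = -27200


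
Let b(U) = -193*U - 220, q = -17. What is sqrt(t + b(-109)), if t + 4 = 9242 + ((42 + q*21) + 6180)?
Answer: 4*sqrt(2245) ≈ 189.53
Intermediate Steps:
b(U) = -220 - 193*U
t = 15103 (t = -4 + (9242 + ((42 - 17*21) + 6180)) = -4 + (9242 + ((42 - 357) + 6180)) = -4 + (9242 + (-315 + 6180)) = -4 + (9242 + 5865) = -4 + 15107 = 15103)
sqrt(t + b(-109)) = sqrt(15103 + (-220 - 193*(-109))) = sqrt(15103 + (-220 + 21037)) = sqrt(15103 + 20817) = sqrt(35920) = 4*sqrt(2245)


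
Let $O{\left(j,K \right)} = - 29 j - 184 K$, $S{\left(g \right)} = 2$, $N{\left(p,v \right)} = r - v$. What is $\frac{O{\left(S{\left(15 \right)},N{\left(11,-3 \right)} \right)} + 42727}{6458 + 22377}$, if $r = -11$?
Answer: $\frac{44141}{28835} \approx 1.5308$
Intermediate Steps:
$N{\left(p,v \right)} = -11 - v$
$O{\left(j,K \right)} = - 184 K - 29 j$
$\frac{O{\left(S{\left(15 \right)},N{\left(11,-3 \right)} \right)} + 42727}{6458 + 22377} = \frac{\left(- 184 \left(-11 - -3\right) - 58\right) + 42727}{6458 + 22377} = \frac{\left(- 184 \left(-11 + 3\right) - 58\right) + 42727}{28835} = \left(\left(\left(-184\right) \left(-8\right) - 58\right) + 42727\right) \frac{1}{28835} = \left(\left(1472 - 58\right) + 42727\right) \frac{1}{28835} = \left(1414 + 42727\right) \frac{1}{28835} = 44141 \cdot \frac{1}{28835} = \frac{44141}{28835}$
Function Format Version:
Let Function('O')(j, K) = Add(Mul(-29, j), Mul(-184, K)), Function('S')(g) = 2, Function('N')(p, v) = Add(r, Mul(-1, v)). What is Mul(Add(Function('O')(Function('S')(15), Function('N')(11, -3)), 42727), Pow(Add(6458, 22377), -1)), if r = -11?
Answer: Rational(44141, 28835) ≈ 1.5308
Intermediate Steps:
Function('N')(p, v) = Add(-11, Mul(-1, v))
Function('O')(j, K) = Add(Mul(-184, K), Mul(-29, j))
Mul(Add(Function('O')(Function('S')(15), Function('N')(11, -3)), 42727), Pow(Add(6458, 22377), -1)) = Mul(Add(Add(Mul(-184, Add(-11, Mul(-1, -3))), Mul(-29, 2)), 42727), Pow(Add(6458, 22377), -1)) = Mul(Add(Add(Mul(-184, Add(-11, 3)), -58), 42727), Pow(28835, -1)) = Mul(Add(Add(Mul(-184, -8), -58), 42727), Rational(1, 28835)) = Mul(Add(Add(1472, -58), 42727), Rational(1, 28835)) = Mul(Add(1414, 42727), Rational(1, 28835)) = Mul(44141, Rational(1, 28835)) = Rational(44141, 28835)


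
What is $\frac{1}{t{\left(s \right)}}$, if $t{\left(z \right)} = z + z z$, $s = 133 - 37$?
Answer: $\frac{1}{9312} \approx 0.00010739$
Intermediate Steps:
$s = 96$ ($s = 133 - 37 = 96$)
$t{\left(z \right)} = z + z^{2}$
$\frac{1}{t{\left(s \right)}} = \frac{1}{96 \left(1 + 96\right)} = \frac{1}{96 \cdot 97} = \frac{1}{9312}$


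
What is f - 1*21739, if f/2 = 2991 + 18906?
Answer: 22055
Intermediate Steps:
f = 43794 (f = 2*(2991 + 18906) = 2*21897 = 43794)
f - 1*21739 = 43794 - 1*21739 = 43794 - 21739 = 22055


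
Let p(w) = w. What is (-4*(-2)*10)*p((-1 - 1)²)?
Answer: 320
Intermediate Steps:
(-4*(-2)*10)*p((-1 - 1)²) = (-4*(-2)*10)*(-1 - 1)² = (8*10)*(-2)² = 80*4 = 320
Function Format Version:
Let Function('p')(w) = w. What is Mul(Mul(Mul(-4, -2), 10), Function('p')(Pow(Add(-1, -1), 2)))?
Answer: 320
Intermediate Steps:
Mul(Mul(Mul(-4, -2), 10), Function('p')(Pow(Add(-1, -1), 2))) = Mul(Mul(Mul(-4, -2), 10), Pow(Add(-1, -1), 2)) = Mul(Mul(8, 10), Pow(-2, 2)) = Mul(80, 4) = 320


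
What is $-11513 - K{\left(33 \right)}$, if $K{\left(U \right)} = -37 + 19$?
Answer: $-11495$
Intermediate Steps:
$K{\left(U \right)} = -18$
$-11513 - K{\left(33 \right)} = -11513 - -18 = -11513 + 18 = -11495$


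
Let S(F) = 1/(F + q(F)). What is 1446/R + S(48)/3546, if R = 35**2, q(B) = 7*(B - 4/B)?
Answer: 3931952636/3331008975 ≈ 1.1804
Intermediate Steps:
q(B) = -28/B + 7*B
S(F) = 1/(-28/F + 8*F) (S(F) = 1/(F + (-28/F + 7*F)) = 1/(-28/F + 8*F))
R = 1225
1446/R + S(48)/3546 = 1446/1225 + ((1/4)*48/(-7 + 2*48**2))/3546 = 1446*(1/1225) + ((1/4)*48/(-7 + 2*2304))*(1/3546) = 1446/1225 + ((1/4)*48/(-7 + 4608))*(1/3546) = 1446/1225 + ((1/4)*48/4601)*(1/3546) = 1446/1225 + ((1/4)*48*(1/4601))*(1/3546) = 1446/1225 + (12/4601)*(1/3546) = 1446/1225 + 2/2719191 = 3931952636/3331008975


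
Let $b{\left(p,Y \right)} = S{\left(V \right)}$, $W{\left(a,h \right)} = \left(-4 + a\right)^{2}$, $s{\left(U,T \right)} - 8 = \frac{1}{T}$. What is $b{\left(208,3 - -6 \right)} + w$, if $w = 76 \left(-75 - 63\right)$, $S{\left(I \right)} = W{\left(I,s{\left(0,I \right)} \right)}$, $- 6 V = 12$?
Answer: $-10452$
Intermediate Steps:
$V = -2$ ($V = \left(- \frac{1}{6}\right) 12 = -2$)
$s{\left(U,T \right)} = 8 + \frac{1}{T}$
$S{\left(I \right)} = \left(-4 + I\right)^{2}$
$b{\left(p,Y \right)} = 36$ ($b{\left(p,Y \right)} = \left(-4 - 2\right)^{2} = \left(-6\right)^{2} = 36$)
$w = -10488$ ($w = 76 \left(-138\right) = -10488$)
$b{\left(208,3 - -6 \right)} + w = 36 - 10488 = -10452$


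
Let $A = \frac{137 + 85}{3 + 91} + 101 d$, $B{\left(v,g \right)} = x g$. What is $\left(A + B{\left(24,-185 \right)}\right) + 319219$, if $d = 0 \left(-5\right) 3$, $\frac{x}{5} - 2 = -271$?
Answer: $\frac{26698179}{47} \approx 5.6805 \cdot 10^{5}$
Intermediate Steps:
$x = -1345$ ($x = 10 + 5 \left(-271\right) = 10 - 1355 = -1345$)
$B{\left(v,g \right)} = - 1345 g$
$d = 0$ ($d = 0 \cdot 3 = 0$)
$A = \frac{111}{47}$ ($A = \frac{137 + 85}{3 + 91} + 101 \cdot 0 = \frac{222}{94} + 0 = 222 \cdot \frac{1}{94} + 0 = \frac{111}{47} + 0 = \frac{111}{47} \approx 2.3617$)
$\left(A + B{\left(24,-185 \right)}\right) + 319219 = \left(\frac{111}{47} - -248825\right) + 319219 = \left(\frac{111}{47} + 248825\right) + 319219 = \frac{11694886}{47} + 319219 = \frac{26698179}{47}$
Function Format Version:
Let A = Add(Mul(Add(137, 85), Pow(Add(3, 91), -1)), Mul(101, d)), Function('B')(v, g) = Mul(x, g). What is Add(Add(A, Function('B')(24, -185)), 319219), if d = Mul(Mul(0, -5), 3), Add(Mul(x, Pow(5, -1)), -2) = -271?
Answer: Rational(26698179, 47) ≈ 5.6805e+5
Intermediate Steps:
x = -1345 (x = Add(10, Mul(5, -271)) = Add(10, -1355) = -1345)
Function('B')(v, g) = Mul(-1345, g)
d = 0 (d = Mul(0, 3) = 0)
A = Rational(111, 47) (A = Add(Mul(Add(137, 85), Pow(Add(3, 91), -1)), Mul(101, 0)) = Add(Mul(222, Pow(94, -1)), 0) = Add(Mul(222, Rational(1, 94)), 0) = Add(Rational(111, 47), 0) = Rational(111, 47) ≈ 2.3617)
Add(Add(A, Function('B')(24, -185)), 319219) = Add(Add(Rational(111, 47), Mul(-1345, -185)), 319219) = Add(Add(Rational(111, 47), 248825), 319219) = Add(Rational(11694886, 47), 319219) = Rational(26698179, 47)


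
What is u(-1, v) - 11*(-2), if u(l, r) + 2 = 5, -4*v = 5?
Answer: 25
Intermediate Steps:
v = -5/4 (v = -1/4*5 = -5/4 ≈ -1.2500)
u(l, r) = 3 (u(l, r) = -2 + 5 = 3)
u(-1, v) - 11*(-2) = 3 - 11*(-2) = 3 + 22 = 25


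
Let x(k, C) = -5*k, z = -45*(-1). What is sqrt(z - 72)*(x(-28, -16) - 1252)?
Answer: -3336*I*sqrt(3) ≈ -5778.1*I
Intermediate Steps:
z = 45
sqrt(z - 72)*(x(-28, -16) - 1252) = sqrt(45 - 72)*(-5*(-28) - 1252) = sqrt(-27)*(140 - 1252) = (3*I*sqrt(3))*(-1112) = -3336*I*sqrt(3)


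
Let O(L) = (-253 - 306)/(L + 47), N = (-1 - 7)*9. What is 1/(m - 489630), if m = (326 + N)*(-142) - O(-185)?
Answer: -138/72546883 ≈ -1.9022e-6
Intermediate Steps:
N = -72 (N = -8*9 = -72)
O(L) = -559/(47 + L)
m = -4977943/138 (m = (326 - 72)*(-142) - (-559)/(47 - 185) = 254*(-142) - (-559)/(-138) = -36068 - (-559)*(-1)/138 = -36068 - 1*559/138 = -36068 - 559/138 = -4977943/138 ≈ -36072.)
1/(m - 489630) = 1/(-4977943/138 - 489630) = 1/(-72546883/138) = -138/72546883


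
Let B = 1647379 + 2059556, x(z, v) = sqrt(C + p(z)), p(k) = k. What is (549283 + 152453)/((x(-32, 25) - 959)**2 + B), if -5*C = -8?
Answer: 125310*I/(137*sqrt(190) + 826176*I) ≈ 0.15167 + 0.00034669*I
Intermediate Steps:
C = 8/5 (C = -1/5*(-8) = 8/5 ≈ 1.6000)
x(z, v) = sqrt(8/5 + z)
B = 3706935
(549283 + 152453)/((x(-32, 25) - 959)**2 + B) = (549283 + 152453)/((sqrt(40 + 25*(-32))/5 - 959)**2 + 3706935) = 701736/((sqrt(40 - 800)/5 - 959)**2 + 3706935) = 701736/((sqrt(-760)/5 - 959)**2 + 3706935) = 701736/(((2*I*sqrt(190))/5 - 959)**2 + 3706935) = 701736/((2*I*sqrt(190)/5 - 959)**2 + 3706935) = 701736/((-959 + 2*I*sqrt(190)/5)**2 + 3706935) = 701736/(3706935 + (-959 + 2*I*sqrt(190)/5)**2)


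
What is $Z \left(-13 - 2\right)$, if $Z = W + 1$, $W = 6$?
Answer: $-105$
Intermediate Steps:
$Z = 7$ ($Z = 6 + 1 = 7$)
$Z \left(-13 - 2\right) = 7 \left(-13 - 2\right) = 7 \left(-15\right) = -105$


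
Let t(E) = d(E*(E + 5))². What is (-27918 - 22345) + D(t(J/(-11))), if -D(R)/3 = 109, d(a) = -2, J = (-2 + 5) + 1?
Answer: -50590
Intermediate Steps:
J = 4 (J = 3 + 1 = 4)
t(E) = 4 (t(E) = (-2)² = 4)
D(R) = -327 (D(R) = -3*109 = -327)
(-27918 - 22345) + D(t(J/(-11))) = (-27918 - 22345) - 327 = -50263 - 327 = -50590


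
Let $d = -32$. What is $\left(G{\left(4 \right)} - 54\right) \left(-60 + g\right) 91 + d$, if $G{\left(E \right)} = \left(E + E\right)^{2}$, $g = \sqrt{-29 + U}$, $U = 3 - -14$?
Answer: $-54632 + 1820 i \sqrt{3} \approx -54632.0 + 3152.3 i$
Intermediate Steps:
$U = 17$ ($U = 3 + 14 = 17$)
$g = 2 i \sqrt{3}$ ($g = \sqrt{-29 + 17} = \sqrt{-12} = 2 i \sqrt{3} \approx 3.4641 i$)
$G{\left(E \right)} = 4 E^{2}$ ($G{\left(E \right)} = \left(2 E\right)^{2} = 4 E^{2}$)
$\left(G{\left(4 \right)} - 54\right) \left(-60 + g\right) 91 + d = \left(4 \cdot 4^{2} - 54\right) \left(-60 + 2 i \sqrt{3}\right) 91 - 32 = \left(4 \cdot 16 - 54\right) \left(-60 + 2 i \sqrt{3}\right) 91 - 32 = \left(64 - 54\right) \left(-60 + 2 i \sqrt{3}\right) 91 - 32 = 10 \left(-60 + 2 i \sqrt{3}\right) 91 - 32 = \left(-600 + 20 i \sqrt{3}\right) 91 - 32 = \left(-54600 + 1820 i \sqrt{3}\right) - 32 = -54632 + 1820 i \sqrt{3}$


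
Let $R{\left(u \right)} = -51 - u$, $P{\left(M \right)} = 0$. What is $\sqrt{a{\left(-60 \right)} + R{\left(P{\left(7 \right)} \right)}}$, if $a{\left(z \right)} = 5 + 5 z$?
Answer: $i \sqrt{346} \approx 18.601 i$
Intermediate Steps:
$\sqrt{a{\left(-60 \right)} + R{\left(P{\left(7 \right)} \right)}} = \sqrt{\left(5 + 5 \left(-60\right)\right) - 51} = \sqrt{\left(5 - 300\right) + \left(-51 + 0\right)} = \sqrt{-295 - 51} = \sqrt{-346} = i \sqrt{346}$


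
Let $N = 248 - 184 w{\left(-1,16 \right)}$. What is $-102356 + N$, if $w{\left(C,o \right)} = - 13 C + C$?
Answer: $-104316$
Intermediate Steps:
$w{\left(C,o \right)} = - 12 C$
$N = -1960$ ($N = 248 - 184 \left(\left(-12\right) \left(-1\right)\right) = 248 - 2208 = -1960$)
$-102356 + N = -102356 - 1960 = -104316$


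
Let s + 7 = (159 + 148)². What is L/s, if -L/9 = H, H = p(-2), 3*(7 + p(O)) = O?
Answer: 23/31414 ≈ 0.00073216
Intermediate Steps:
p(O) = -7 + O/3
H = -23/3 (H = -7 + (⅓)*(-2) = -7 - ⅔ = -23/3 ≈ -7.6667)
L = 69 (L = -9*(-23/3) = 69)
s = 94242 (s = -7 + (159 + 148)² = -7 + 307² = -7 + 94249 = 94242)
L/s = 69/94242 = 69*(1/94242) = 23/31414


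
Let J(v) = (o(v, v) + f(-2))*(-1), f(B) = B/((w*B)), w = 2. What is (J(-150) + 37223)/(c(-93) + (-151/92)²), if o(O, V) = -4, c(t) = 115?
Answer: 315085096/996161 ≈ 316.30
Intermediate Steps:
f(B) = ½ (f(B) = B/((2*B)) = B*(1/(2*B)) = ½)
J(v) = 7/2 (J(v) = (-4 + ½)*(-1) = -7/2*(-1) = 7/2)
(J(-150) + 37223)/(c(-93) + (-151/92)²) = (7/2 + 37223)/(115 + (-151/92)²) = 74453/(2*(115 + (-151*1/92)²)) = 74453/(2*(115 + (-151/92)²)) = 74453/(2*(115 + 22801/8464)) = 74453/(2*(996161/8464)) = (74453/2)*(8464/996161) = 315085096/996161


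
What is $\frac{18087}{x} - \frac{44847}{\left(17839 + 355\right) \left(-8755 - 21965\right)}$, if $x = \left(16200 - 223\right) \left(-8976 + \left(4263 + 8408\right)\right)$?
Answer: $\frac{77313476181}{199974737530880} \approx 0.00038662$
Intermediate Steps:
$x = 59035015$ ($x = 15977 \left(-8976 + 12671\right) = 15977 \cdot 3695 = 59035015$)
$\frac{18087}{x} - \frac{44847}{\left(17839 + 355\right) \left(-8755 - 21965\right)} = \frac{18087}{59035015} - \frac{44847}{\left(17839 + 355\right) \left(-8755 - 21965\right)} = 18087 \cdot \frac{1}{59035015} - \frac{44847}{18194 \left(-30720\right)} = \frac{18087}{59035015} - \frac{44847}{-558919680} = \frac{18087}{59035015} - - \frac{1359}{16936960} = \frac{18087}{59035015} + \frac{1359}{16936960} = \frac{77313476181}{199974737530880}$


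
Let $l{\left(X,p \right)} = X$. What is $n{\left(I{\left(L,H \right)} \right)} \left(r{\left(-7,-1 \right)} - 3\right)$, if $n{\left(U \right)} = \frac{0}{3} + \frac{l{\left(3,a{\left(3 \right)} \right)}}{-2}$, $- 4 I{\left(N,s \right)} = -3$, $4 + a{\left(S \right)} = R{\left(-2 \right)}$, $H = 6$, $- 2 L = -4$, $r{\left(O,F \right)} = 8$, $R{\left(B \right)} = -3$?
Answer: $- \frac{15}{2} \approx -7.5$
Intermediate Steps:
$L = 2$ ($L = \left(- \frac{1}{2}\right) \left(-4\right) = 2$)
$a{\left(S \right)} = -7$ ($a{\left(S \right)} = -4 - 3 = -7$)
$I{\left(N,s \right)} = \frac{3}{4}$ ($I{\left(N,s \right)} = \left(- \frac{1}{4}\right) \left(-3\right) = \frac{3}{4}$)
$n{\left(U \right)} = - \frac{3}{2}$ ($n{\left(U \right)} = \frac{0}{3} + \frac{3}{-2} = 0 \cdot \frac{1}{3} + 3 \left(- \frac{1}{2}\right) = 0 - \frac{3}{2} = - \frac{3}{2}$)
$n{\left(I{\left(L,H \right)} \right)} \left(r{\left(-7,-1 \right)} - 3\right) = - \frac{3 \left(8 - 3\right)}{2} = \left(- \frac{3}{2}\right) 5 = - \frac{15}{2}$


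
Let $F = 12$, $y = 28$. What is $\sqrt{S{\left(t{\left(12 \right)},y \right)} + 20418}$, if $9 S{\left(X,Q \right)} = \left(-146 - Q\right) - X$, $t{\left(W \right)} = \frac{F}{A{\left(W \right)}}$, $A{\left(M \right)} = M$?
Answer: $\frac{\sqrt{183587}}{3} \approx 142.82$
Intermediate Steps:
$t{\left(W \right)} = \frac{12}{W}$
$S{\left(X,Q \right)} = - \frac{146}{9} - \frac{Q}{9} - \frac{X}{9}$ ($S{\left(X,Q \right)} = \frac{\left(-146 - Q\right) - X}{9} = \frac{-146 - Q - X}{9} = - \frac{146}{9} - \frac{Q}{9} - \frac{X}{9}$)
$\sqrt{S{\left(t{\left(12 \right)},y \right)} + 20418} = \sqrt{\left(- \frac{146}{9} - \frac{28}{9} - \frac{12 \cdot \frac{1}{12}}{9}\right) + 20418} = \sqrt{\left(- \frac{146}{9} - \frac{28}{9} - \frac{1}{9}\right) + 20418} = \sqrt{- \frac{175}{9} + 20418} = \sqrt{\frac{183587}{9}} = \frac{\sqrt{183587}}{3}$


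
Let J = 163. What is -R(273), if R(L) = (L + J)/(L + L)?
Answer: -218/273 ≈ -0.79853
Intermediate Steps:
R(L) = (163 + L)/(2*L) (R(L) = (L + 163)/(L + L) = (163 + L)/((2*L)) = (1/(2*L))*(163 + L) = (163 + L)/(2*L))
-R(273) = -(163 + 273)/(2*273) = -436/(2*273) = -1*218/273 = -218/273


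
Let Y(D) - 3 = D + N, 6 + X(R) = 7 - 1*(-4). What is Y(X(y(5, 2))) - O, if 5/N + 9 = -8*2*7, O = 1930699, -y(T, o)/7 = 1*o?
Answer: -233613616/121 ≈ -1.9307e+6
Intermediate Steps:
y(T, o) = -7*o
X(R) = 5 (X(R) = -6 + (7 - 1*(-4)) = -6 + (7 + 4) = -6 + 11 = 5)
N = -5/121 (N = 5/(-9 - 8*2*7) = 5/(-9 - 16*7) = 5/(-9 - 112) = 5/(-121) = 5*(-1/121) = -5/121 ≈ -0.041322)
Y(D) = 358/121 + D (Y(D) = 3 + (D - 5/121) = 3 + (-5/121 + D) = 358/121 + D)
Y(X(y(5, 2))) - O = (358/121 + 5) - 1*1930699 = 963/121 - 1930699 = -233613616/121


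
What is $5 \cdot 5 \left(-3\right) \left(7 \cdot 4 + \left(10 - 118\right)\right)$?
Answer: $6000$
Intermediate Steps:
$5 \cdot 5 \left(-3\right) \left(7 \cdot 4 + \left(10 - 118\right)\right) = 25 \left(-3\right) \left(28 + \left(10 - 118\right)\right) = - 75 \left(28 - 108\right) = \left(-75\right) \left(-80\right) = 6000$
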